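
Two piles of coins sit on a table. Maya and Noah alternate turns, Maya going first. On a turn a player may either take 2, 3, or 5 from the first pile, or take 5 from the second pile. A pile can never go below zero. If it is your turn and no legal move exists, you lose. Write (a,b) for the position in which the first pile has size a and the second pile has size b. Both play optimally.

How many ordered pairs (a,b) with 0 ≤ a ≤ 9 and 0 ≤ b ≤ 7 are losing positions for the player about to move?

Work bottom-up. With no move the player to move loses. Otherwise the position is W if at least one move leads to an L position for the opponent, and L if every move leads to a W.
Every move lowers a or b (never raises either), so fill the grid row by row in increasing a, and left to right within a row: each cell's successors are then already labelled.
      b=0  b=1  b=2  b=3  b=4  b=5  b=6  b=7
a=0:    L    L    L    L    L    W    W    W
a=1:    L    L    L    L    L    W    W    W
a=2:    W    W    W    W    W    L    L    L
a=3:    W    W    W    W    W    L    L    L
a=4:    W    W    W    W    W    W    W    W
a=5:    W    W    W    W    W    W    W    W
a=6:    W    W    W    W    W    W    W    W
a=7:    L    L    L    L    L    W    W    W
a=8:    L    L    L    L    L    W    W    W
a=9:    W    W    W    W    W    L    L    L
Cells with no legal move (terminal, hence L): (0,0), (0,1), (0,2), (0,3), (0,4), (1,0), (1,1), (1,2), (1,3), (1,4).
The remaining L cells, each justified by listing all of its moves:
(2,5): →(0,5)(W), (2,0)(W) — all W, so L
(2,6): →(0,6)(W), (2,1)(W) — all W, so L
(2,7): →(0,7)(W), (2,2)(W) — all W, so L
(3,5): →(1,5)(W), (0,5)(W), (3,0)(W) — all W, so L
(3,6): →(1,6)(W), (0,6)(W), (3,1)(W) — all W, so L
(3,7): →(1,7)(W), (0,7)(W), (3,2)(W) — all W, so L
(7,0): →(5,0)(W), (4,0)(W), (2,0)(W) — all W, so L
(7,1): →(5,1)(W), (4,1)(W), (2,1)(W) — all W, so L
(7,2): →(5,2)(W), (4,2)(W), (2,2)(W) — all W, so L
(7,3): →(5,3)(W), (4,3)(W), (2,3)(W) — all W, so L
(7,4): →(5,4)(W), (4,4)(W), (2,4)(W) — all W, so L
(8,0): →(6,0)(W), (5,0)(W), (3,0)(W) — all W, so L
(8,1): →(6,1)(W), (5,1)(W), (3,1)(W) — all W, so L
(8,2): →(6,2)(W), (5,2)(W), (3,2)(W) — all W, so L
(8,3): →(6,3)(W), (5,3)(W), (3,3)(W) — all W, so L
(8,4): →(6,4)(W), (5,4)(W), (3,4)(W) — all W, so L
(9,5): →(7,5)(W), (6,5)(W), (4,5)(W), (9,0)(W) — all W, so L
(9,6): →(7,6)(W), (6,6)(W), (4,6)(W), (9,1)(W) — all W, so L
(9,7): →(7,7)(W), (6,7)(W), (4,7)(W), (9,2)(W) — all W, so L
Every other cell has at least one move into one of the L cells above, so it is W.
L cells per row: a=0: 5, a=1: 5, a=2: 3, a=3: 3, a=4: 0, a=5: 0, a=6: 0, a=7: 5, a=8: 5, a=9: 3; total 29.

29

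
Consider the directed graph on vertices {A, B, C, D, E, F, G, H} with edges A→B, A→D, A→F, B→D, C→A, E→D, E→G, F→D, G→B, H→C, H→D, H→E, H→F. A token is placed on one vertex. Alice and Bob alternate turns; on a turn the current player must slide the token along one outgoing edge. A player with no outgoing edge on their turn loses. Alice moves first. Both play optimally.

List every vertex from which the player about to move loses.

C, D, G

Build the W/L table. Terminal = L. A non-terminal position is W if it has a move to some L; otherwise it is L.
Every edge goes from a vertex to one that appears earlier in the order D, B, F, A, G, C, E, H, so processing vertices in that order labels each vertex after all of its successors.
D: no outgoing edge → L
B: can move to D, which is L ⇒ W
F: can move to D, which is L ⇒ W
A: can move to D, which is L ⇒ W
G: the only move is to B(W), a W ⇒ L
C: the only move is to A(W), a W ⇒ L
E: can move to G, which is L ⇒ W
H: can move to C, which is L ⇒ W
The losing starting vertices are exactly the entries labelled L in this table (3 of them).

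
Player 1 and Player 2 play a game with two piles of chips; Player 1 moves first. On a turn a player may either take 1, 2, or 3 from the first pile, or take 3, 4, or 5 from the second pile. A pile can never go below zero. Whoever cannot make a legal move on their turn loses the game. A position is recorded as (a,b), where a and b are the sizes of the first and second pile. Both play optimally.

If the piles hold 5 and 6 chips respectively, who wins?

Player 1 wins.

Use the standard recursion: the mover loses at a terminal position; elsewhere, the mover wins exactly when some move hands the opponent an L position.
No move ever increases a pile, so every position that can arise here has a ≤ 5 and b ≤ 6; it is enough to label the cells with 0 ≤ a ≤ 5 and 0 ≤ b ≤ 6.
Every move lowers a or b (never raises either), so fill the grid row by row in increasing a, and left to right within a row: each cell's successors are then already labelled.
      b=0  b=1  b=2  b=3  b=4  b=5  b=6
a=0:    L    L    L    W    W    W    W
a=1:    W    W    W    L    L    L    W
a=2:    W    W    W    W    W    W    L
a=3:    W    W    W    W    W    W    W
a=4:    L    L    L    W    W    W    W
a=5:    W    W    W    L    L    L    W
Cells with no legal move (terminal, hence L): (0,0), (0,1), (0,2).
The remaining L cells, each justified by listing all of its moves:
(1,3): only reaches (0,3)(W), (1,0)(W), all W → L
(1,4): only reaches (0,4)(W), (1,1)(W), (1,0)(W), all W → L
(1,5): only reaches (0,5)(W), (1,2)(W), (1,1)(W), (1,0)(W), all W → L
(2,6): only reaches (1,6)(W), (0,6)(W), (2,3)(W), (2,2)(W), (2,1)(W), all W → L
(4,0): only reaches (3,0)(W), (2,0)(W), (1,0)(W), all W → L
(4,1): only reaches (3,1)(W), (2,1)(W), (1,1)(W), all W → L
(4,2): only reaches (3,2)(W), (2,2)(W), (1,2)(W), all W → L
(5,3): only reaches (4,3)(W), (3,3)(W), (2,3)(W), (5,0)(W), all W → L
(5,4): only reaches (4,4)(W), (3,4)(W), (2,4)(W), (5,1)(W), (5,0)(W), all W → L
(5,5): only reaches (4,5)(W), (3,5)(W), (2,5)(W), (5,2)(W), (5,1)(W), (5,0)(W), all W → L
Every other cell has at least one move into one of the L cells above, so it is W.
The starting position (5,6) is W: Player 1 should move to (2,6), handing over an L position.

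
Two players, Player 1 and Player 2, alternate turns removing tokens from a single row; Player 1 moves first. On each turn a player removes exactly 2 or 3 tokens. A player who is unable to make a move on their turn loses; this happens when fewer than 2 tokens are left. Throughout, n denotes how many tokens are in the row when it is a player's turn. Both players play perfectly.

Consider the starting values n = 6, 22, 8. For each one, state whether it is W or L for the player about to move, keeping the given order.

6: L, 22: W, 8: W

Work bottom-up. With no move the player to move loses. Otherwise the position is W if at least one move leads to an L position for the opponent, and L if every move leads to a W.
n=0: no move → L
n=1: no move → L
n=2: →0(L), so W
n=3: →1(L), so W
n=4: →1(L), so W
n=5: →3(W), 2(W) — all W, so L
n=6: →4(W), 3(W) — all W, so L
n=7: →5(L), so W
n=8: →6(L), so W
n=9: →6(L), so W
n=10: →8(W), 7(W) — all W, so L
n=11: →9(W), 8(W) — all W, so L
n=12: →10(L), so W
n=13: →11(L), so W
n=14: →11(L), so W
n=15: →13(W), 12(W) — all W, so L
n=16: →14(W), 13(W) — all W, so L
n=17: →15(L), so W
n=18: →16(L), so W
n=19: →16(L), so W
n=20: →18(W), 17(W) — all W, so L
n=21: →19(W), 18(W) — all W, so L
n=22: →20(L), so W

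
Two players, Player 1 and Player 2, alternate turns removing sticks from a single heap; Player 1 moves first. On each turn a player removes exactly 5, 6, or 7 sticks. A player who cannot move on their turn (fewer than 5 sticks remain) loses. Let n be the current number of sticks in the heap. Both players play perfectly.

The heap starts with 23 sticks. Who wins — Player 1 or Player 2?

Player 1 wins.

Work bottom-up. With no move the player to move loses. Otherwise the position is W if at least one move leads to an L position for the opponent, and L if every move leads to a W.
n=0: no move → L
n=1: no move → L
n=2: no move → L
n=3: no move → L
n=4: no move → L
n=5: W (go to 0, an L position)
n=6: W (go to 1, an L position)
n=7: W (go to 2, an L position)
n=8: W (go to 3, an L position)
n=9: W (go to 4, an L position)
n=10: W (go to 4, an L position)
n=11: W (go to 4, an L position)
n=12: L (options 7(W), 6(W), 5(W) are all W)
n=13: L (options 8(W), 7(W), 6(W) are all W)
n=14: L (options 9(W), 8(W), 7(W) are all W)
n=15: L (options 10(W), 9(W), 8(W) are all W)
n=16: L (options 11(W), 10(W), 9(W) are all W)
n=17: W (go to 12, an L position)
n=18: W (go to 13, an L position)
n=19: W (go to 14, an L position)
n=20: W (go to 15, an L position)
n=21: W (go to 16, an L position)
n=22: W (go to 16, an L position)
n=23: W (go to 16, an L position)
The starting position 23 is W: Player 1 should remove 7, leaving 16, handing over an L position.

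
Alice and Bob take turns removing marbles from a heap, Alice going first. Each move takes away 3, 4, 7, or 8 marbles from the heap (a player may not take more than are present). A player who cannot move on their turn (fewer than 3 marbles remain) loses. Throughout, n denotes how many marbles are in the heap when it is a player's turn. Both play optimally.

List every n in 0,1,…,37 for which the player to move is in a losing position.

0, 1, 2, 11, 12, 13, 22, 23, 24, 33, 34, 35

Use the standard recursion: the mover loses at a terminal position; elsewhere, the mover wins exactly when some move hands the opponent an L position.
n=0: no move → L
n=1: no move → L
n=2: no move → L
n=3: W (go to 0, an L position)
n=4: W (go to 1, an L position)
n=5: W (go to 2, an L position)
n=6: W (go to 2, an L position)
n=7: W (go to 0, an L position)
n=8: W (go to 1, an L position)
n=9: W (go to 2, an L position)
n=10: W (go to 2, an L position)
n=11: L (options 8(W), 7(W), 4(W), 3(W) are all W)
n=12: L (options 9(W), 8(W), 5(W), 4(W) are all W)
n=13: L (options 10(W), 9(W), 6(W), 5(W) are all W)
n=14: W (go to 11, an L position)
n=15: W (go to 12, an L position)
n=16: W (go to 13, an L position)
n=17: W (go to 13, an L position)
n=18: W (go to 11, an L position)
n=19: W (go to 12, an L position)
n=20: W (go to 13, an L position)
n=21: W (go to 13, an L position)
n=22: L (options 19(W), 18(W), 15(W), 14(W) are all W)
n=23: L (options 20(W), 19(W), 16(W), 15(W) are all W)
n=24: L (options 21(W), 20(W), 17(W), 16(W) are all W)
n=25: W (go to 22, an L position)
n=26: W (go to 23, an L position)
n=27: W (go to 24, an L position)
n=28: W (go to 24, an L position)
n=29: W (go to 22, an L position)
n=30: W (go to 23, an L position)
n=31: W (go to 24, an L position)
n=32: W (go to 24, an L position)
n=33: L (options 30(W), 29(W), 26(W), 25(W) are all W)
n=34: L (options 31(W), 30(W), 27(W), 26(W) are all W)
n=35: L (options 32(W), 31(W), 28(W), 27(W) are all W)
n=36: W (go to 33, an L position)
n=37: W (go to 34, an L position)
The losing starting values of n are exactly the entries labelled L in this table (12 of them).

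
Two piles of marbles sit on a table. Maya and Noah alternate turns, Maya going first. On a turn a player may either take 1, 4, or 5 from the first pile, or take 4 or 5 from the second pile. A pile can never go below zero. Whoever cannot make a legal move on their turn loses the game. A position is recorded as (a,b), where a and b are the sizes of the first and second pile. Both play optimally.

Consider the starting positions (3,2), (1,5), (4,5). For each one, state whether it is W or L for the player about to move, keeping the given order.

(3,2): W, (1,5): L, (4,5): W

Compute win/loss labels from the base case upward. A position with no move is L. Any other position is W if it can reach an L in one move, else L.
No move ever increases a pile, so every position that can arise here has a ≤ 4 and b ≤ 5; it is enough to label the cells with 0 ≤ a ≤ 4 and 0 ≤ b ≤ 5.
Every move lowers a or b (never raises either), so fill the grid row by row in increasing a, and left to right within a row: each cell's successors are then already labelled.
      b=0  b=1  b=2  b=3  b=4  b=5
a=0:    L    L    L    L    W    W
a=1:    W    W    W    W    L    L
a=2:    L    L    L    L    W    W
a=3:    W    W    W    W    L    L
a=4:    W    W    W    W    W    W
Cells with no legal move (terminal, hence L): (0,0), (0,1), (0,2), (0,3).
The remaining L cells, each justified by listing all of its moves:
(1,4): moves to (0,4)(W), (1,0)(W); every one is W ⇒ L
(1,5): moves to (0,5)(W), (1,1)(W), (1,0)(W); every one is W ⇒ L
(2,0): the only move is to (1,0)(W), a W ⇒ L
(2,1): the only move is to (1,1)(W), a W ⇒ L
(2,2): the only move is to (1,2)(W), a W ⇒ L
(2,3): the only move is to (1,3)(W), a W ⇒ L
(3,4): moves to (2,4)(W), (3,0)(W); every one is W ⇒ L
(3,5): moves to (2,5)(W), (3,1)(W), (3,0)(W); every one is W ⇒ L
Every other cell has at least one move into one of the L cells above, so it is W.
(3,2): the move to (2,2) reaches an L cell, so W
(1,5): one of the L cells justified above, so L
(4,5): the move to (3,5) reaches an L cell, so W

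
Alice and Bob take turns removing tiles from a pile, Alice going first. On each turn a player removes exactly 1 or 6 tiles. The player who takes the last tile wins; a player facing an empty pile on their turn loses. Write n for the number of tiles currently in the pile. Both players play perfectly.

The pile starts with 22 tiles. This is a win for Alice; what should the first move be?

Build the W/L table. Terminal = L. A non-terminal position is W if it has a move to some L; otherwise it is L.
n=0: no move → L
n=1: W (go to 0, an L position)
n=2: L (sole option 1(W) is W)
n=3: W (go to 2, an L position)
n=4: L (sole option 3(W) is W)
n=5: W (go to 4, an L position)
n=6: W (go to 0, an L position)
n=7: L (options 6(W), 1(W) are all W)
n=8: W (go to 7, an L position)
n=9: L (options 8(W), 3(W) are all W)
n=10: W (go to 9, an L position)
n=11: L (options 10(W), 5(W) are all W)
n=12: W (go to 11, an L position)
n=13: W (go to 7, an L position)
n=14: L (options 13(W), 8(W) are all W)
n=15: W (go to 14, an L position)
n=16: L (options 15(W), 10(W) are all W)
n=17: W (go to 16, an L position)
n=18: L (options 17(W), 12(W) are all W)
n=19: W (go to 18, an L position)
n=20: W (go to 14, an L position)
n=21: L (options 20(W), 15(W) are all W)
n=22: W (go to 21, an L position)
From 22, the L positions reachable in one move are: 21, 16. Any move reaching one of these is winning.

Remove 1, leaving 21.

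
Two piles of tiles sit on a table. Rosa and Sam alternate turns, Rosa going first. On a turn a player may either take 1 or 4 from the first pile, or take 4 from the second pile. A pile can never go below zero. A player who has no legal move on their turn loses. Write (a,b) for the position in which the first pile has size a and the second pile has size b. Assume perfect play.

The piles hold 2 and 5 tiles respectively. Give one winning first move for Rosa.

Label each position W (a win for the player to move) or L (a loss). A position with no legal move is L; any other position is W exactly when some move reaches an L, and L when every move reaches a W.
No move ever increases a pile, so every position that can arise here has a ≤ 2 and b ≤ 5; it is enough to label the cells with 0 ≤ a ≤ 2 and 0 ≤ b ≤ 5.
Every move lowers a or b (never raises either), so fill the grid row by row in increasing a, and left to right within a row: each cell's successors are then already labelled.
      b=0  b=1  b=2  b=3  b=4  b=5
a=0:    L    L    L    L    W    W
a=1:    W    W    W    W    L    L
a=2:    L    L    L    L    W    W
Cells with no legal move (terminal, hence L): (0,0), (0,1), (0,2), (0,3).
The remaining L cells, each justified by listing all of its moves:
(1,4): only reaches (0,4)(W), (1,0)(W), all W → L
(1,5): only reaches (0,5)(W), (1,1)(W), all W → L
(2,0): only reaches (1,0)(W), which is W → L
(2,1): only reaches (1,1)(W), which is W → L
(2,2): only reaches (1,2)(W), which is W → L
(2,3): only reaches (1,3)(W), which is W → L
Every other cell has at least one move into one of the L cells above, so it is W.
From (2,5), the L positions reachable in one move are: (1,5), (2,1). Any move reaching one of these is winning.

Move to (1,5).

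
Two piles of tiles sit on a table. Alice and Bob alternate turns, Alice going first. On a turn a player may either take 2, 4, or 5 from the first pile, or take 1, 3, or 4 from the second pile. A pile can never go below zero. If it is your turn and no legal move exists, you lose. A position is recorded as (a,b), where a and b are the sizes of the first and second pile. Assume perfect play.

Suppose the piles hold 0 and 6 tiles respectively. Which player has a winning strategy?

Build the W/L table. Terminal = L. A non-terminal position is W if it has a move to some L; otherwise it is L.
No move ever increases a pile, so every position that can arise here has a ≤ 0 and b ≤ 6; it is enough to label the cells with 0 ≤ a ≤ 0 and 0 ≤ b ≤ 6.
Every move lowers a or b (never raises either), so fill the grid row by row in increasing a, and left to right within a row: each cell's successors are then already labelled.
      b=0  b=1  b=2  b=3  b=4  b=5  b=6
a=0:    L    W    L    W    W    W    W
Cells with no legal move (terminal, hence L): (0,0).
The remaining L cells, each justified by listing all of its moves:
(0,2): only reaches (0,1)(W), which is W → L
Every other cell has at least one move into one of the L cells above, so it is W.
The starting position (0,6) is W: Alice should move to (0,2), handing over an L position.

Alice wins.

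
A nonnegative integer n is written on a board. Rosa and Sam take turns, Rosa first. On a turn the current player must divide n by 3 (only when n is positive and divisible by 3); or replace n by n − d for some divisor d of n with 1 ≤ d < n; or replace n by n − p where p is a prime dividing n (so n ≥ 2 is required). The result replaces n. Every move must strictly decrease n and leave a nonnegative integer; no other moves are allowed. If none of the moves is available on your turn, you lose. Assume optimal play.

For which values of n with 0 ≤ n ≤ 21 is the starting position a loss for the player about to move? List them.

Build the W/L table. Terminal = L. A non-terminal position is W if it has a move to some L; otherwise it is L.
n=0: no move → L
n=1: no move → L
n=2: can move to 0, which is L ⇒ W
n=3: can move to 0, which is L ⇒ W
n=4: moves to 2(W), 3(W); every one is W ⇒ L
n=5: can move to 0, which is L ⇒ W
n=6: can move to 4, which is L ⇒ W
n=7: can move to 0, which is L ⇒ W
n=8: can move to 4, which is L ⇒ W
n=9: moves to 3(W), 6(W), 8(W); every one is W ⇒ L
n=10: can move to 9, which is L ⇒ W
n=11: can move to 0, which is L ⇒ W
n=12: can move to 4, which is L ⇒ W
n=13: can move to 0, which is L ⇒ W
n=14: moves to 7(W), 12(W), 13(W); every one is W ⇒ L
n=15: can move to 14, which is L ⇒ W
n=16: can move to 14, which is L ⇒ W
n=17: can move to 0, which is L ⇒ W
n=18: can move to 9, which is L ⇒ W
n=19: can move to 0, which is L ⇒ W
n=20: moves to 10(W), 15(W), 16(W), 18(W), 19(W); every one is W ⇒ L
n=21: can move to 14, which is L ⇒ W
The losing starting values of n are exactly the entries labelled L in this table (6 of them).

0, 1, 4, 9, 14, 20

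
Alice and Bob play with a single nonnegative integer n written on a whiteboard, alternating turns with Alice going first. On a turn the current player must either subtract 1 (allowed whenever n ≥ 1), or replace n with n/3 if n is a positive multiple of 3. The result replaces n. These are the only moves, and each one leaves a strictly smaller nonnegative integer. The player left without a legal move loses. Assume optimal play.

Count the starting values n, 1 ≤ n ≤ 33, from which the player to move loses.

15

Build the W/L table. Terminal = L. A non-terminal position is W if it has a move to some L; otherwise it is L.
n=0: no move → L
n=1: →0(L), so W
n=2: →1(W) only, which is W, so L
n=3: →2(L), so W
n=4: →3(W) only, which is W, so L
n=5: →4(L), so W
n=6: →2(L), so W
n=7: →6(W) only, which is W, so L
n=8: →7(L), so W
n=9: →3(W), 8(W) — all W, so L
n=10: →9(L), so W
n=11: →10(W) only, which is W, so L
n=12: →4(L), so W
n=13: →12(W) only, which is W, so L
n=14: →13(L), so W
n=15: →5(W), 14(W) — all W, so L
n=16: →15(L), so W
n=17: →16(W) only, which is W, so L
n=18: →17(L), so W
n=19: →18(W) only, which is W, so L
n=20: →19(L), so W
n=21: →7(L), so W
n=22: →21(W) only, which is W, so L
n=23: →22(L), so W
n=24: →8(W), 23(W) — all W, so L
n=25: →24(L), so W
n=26: →25(W) only, which is W, so L
n=27: →9(L), so W
n=28: →27(W) only, which is W, so L
n=29: →28(L), so W
n=30: →10(W), 29(W) — all W, so L
n=31: →30(L), so W
n=32: →31(W) only, which is W, so L
n=33: →11(L), so W
L entries with 1 ≤ n ≤ 33 (n=0 is outside the asked range and is not counted): n = 2, 4, 7, 9, 11, 13, 15, 17, 19, 22, 24, 26, 28, 30, 32; that makes 15.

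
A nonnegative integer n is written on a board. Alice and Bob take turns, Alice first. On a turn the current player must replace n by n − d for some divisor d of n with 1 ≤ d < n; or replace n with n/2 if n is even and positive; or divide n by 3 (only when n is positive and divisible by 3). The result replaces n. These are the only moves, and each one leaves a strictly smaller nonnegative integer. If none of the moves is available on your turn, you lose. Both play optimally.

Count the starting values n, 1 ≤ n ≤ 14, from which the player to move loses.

6

Use the standard recursion: the mover loses at a terminal position; elsewhere, the mover wins exactly when some move hands the opponent an L position.
n=0: no move → L
n=1: no move → L
n=2: can move to 1, which is L ⇒ W
n=3: can move to 1, which is L ⇒ W
n=4: moves to 2(W), 3(W); every one is W ⇒ L
n=5: can move to 4, which is L ⇒ W
n=6: can move to 4, which is L ⇒ W
n=7: the only move is to 6(W), a W ⇒ L
n=8: can move to 4, which is L ⇒ W
n=9: moves to 3(W), 6(W), 8(W); every one is W ⇒ L
n=10: can move to 9, which is L ⇒ W
n=11: the only move is to 10(W), a W ⇒ L
n=12: can move to 4, which is L ⇒ W
n=13: the only move is to 12(W), a W ⇒ L
n=14: can move to 7, which is L ⇒ W
L entries with 1 ≤ n ≤ 14 (n=0 is outside the asked range and is not counted): n = 1, 4, 7, 9, 11, 13; that makes 6.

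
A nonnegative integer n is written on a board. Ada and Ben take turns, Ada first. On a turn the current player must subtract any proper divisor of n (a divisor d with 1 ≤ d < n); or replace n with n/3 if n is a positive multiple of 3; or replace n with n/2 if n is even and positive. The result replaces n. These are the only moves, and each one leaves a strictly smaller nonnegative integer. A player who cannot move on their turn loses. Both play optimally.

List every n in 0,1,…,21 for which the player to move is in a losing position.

0, 1, 4, 7, 9, 11, 13, 15, 17, 19

Build the W/L table. Terminal = L. A non-terminal position is W if it has a move to some L; otherwise it is L.
n=0: no move → L
n=1: no move → L
n=2: reaches L-position 1 → W
n=3: reaches L-position 1 → W
n=4: only reaches 2(W), 3(W), all W → L
n=5: reaches L-position 4 → W
n=6: reaches L-position 4 → W
n=7: only reaches 6(W), which is W → L
n=8: reaches L-position 4 → W
n=9: only reaches 3(W), 6(W), 8(W), all W → L
n=10: reaches L-position 9 → W
n=11: only reaches 10(W), which is W → L
n=12: reaches L-position 4 → W
n=13: only reaches 12(W), which is W → L
n=14: reaches L-position 7 → W
n=15: only reaches 5(W), 10(W), 12(W), 14(W), all W → L
n=16: reaches L-position 15 → W
n=17: only reaches 16(W), which is W → L
n=18: reaches L-position 9 → W
n=19: only reaches 18(W), which is W → L
n=20: reaches L-position 15 → W
n=21: reaches L-position 7 → W
Reading off the rows marked L gives the requested list; there are 10 such values of n.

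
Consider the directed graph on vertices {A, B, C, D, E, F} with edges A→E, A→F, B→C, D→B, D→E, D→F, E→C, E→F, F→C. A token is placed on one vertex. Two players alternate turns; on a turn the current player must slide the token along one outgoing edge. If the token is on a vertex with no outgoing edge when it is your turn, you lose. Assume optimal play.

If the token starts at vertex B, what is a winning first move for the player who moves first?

Move to C.

Label each position W (a win for the player to move) or L (a loss). A position with no legal move is L; any other position is W exactly when some move reaches an L, and L when every move reaches a W.
Every edge goes from a vertex to one that appears earlier in the order C, F, E, B, A, D, so processing vertices in that order labels each vertex after all of its successors.
C: no outgoing edge → L
F: W (go to C, an L position)
E: W (go to C, an L position)
B: W (go to C, an L position)
A: L (options E(W), F(W) are all W)
D: L (options B(W), E(W), F(W) are all W)
From B, the L positions reachable in one move are: C.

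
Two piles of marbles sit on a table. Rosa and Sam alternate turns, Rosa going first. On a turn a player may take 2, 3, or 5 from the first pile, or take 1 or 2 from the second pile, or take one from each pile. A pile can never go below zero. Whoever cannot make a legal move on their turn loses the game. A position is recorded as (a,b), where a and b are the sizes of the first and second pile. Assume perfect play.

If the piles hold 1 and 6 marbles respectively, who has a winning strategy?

Sam wins.

Work bottom-up. With no move the player to move loses. Otherwise the position is W if at least one move leads to an L position for the opponent, and L if every move leads to a W.
No move ever increases a pile, so every position that can arise here has a ≤ 1 and b ≤ 6; it is enough to label the cells with 0 ≤ a ≤ 1 and 0 ≤ b ≤ 6.
Every move lowers a or b (never raises either), so fill the grid row by row in increasing a, and left to right within a row: each cell's successors are then already labelled.
      b=0  b=1  b=2  b=3  b=4  b=5  b=6
a=0:    L    W    W    L    W    W    L
a=1:    L    W    W    L    W    W    L
Cells with no legal move (terminal, hence L): (0,0), (1,0).
The remaining L cells, each justified by listing all of its moves:
(0,3): →(0,2)(W), (0,1)(W) — all W, so L
(0,6): →(0,5)(W), (0,4)(W) — all W, so L
(1,3): →(1,2)(W), (1,1)(W), (0,2)(W) — all W, so L
(1,6): →(1,5)(W), (1,4)(W), (0,5)(W) — all W, so L
Every other cell has at least one move into one of the L cells above, so it is W.
Every move from (1,6) reaches a W position, so the mover loses.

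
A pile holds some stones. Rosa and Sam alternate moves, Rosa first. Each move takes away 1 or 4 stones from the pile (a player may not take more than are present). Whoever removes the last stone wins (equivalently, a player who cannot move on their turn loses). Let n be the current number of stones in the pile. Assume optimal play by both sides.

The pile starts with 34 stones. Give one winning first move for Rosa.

Build the W/L table. Terminal = L. A non-terminal position is W if it has a move to some L; otherwise it is L.
n=0: no move → L
n=1: reaches L-position 0 → W
n=2: only reaches 1(W), which is W → L
n=3: reaches L-position 2 → W
n=4: reaches L-position 0 → W
n=5: only reaches 4(W), 1(W), all W → L
n=6: reaches L-position 5 → W
n=7: only reaches 6(W), 3(W), all W → L
n=8: reaches L-position 7 → W
n=9: reaches L-position 5 → W
n=10: only reaches 9(W), 6(W), all W → L
n=11: reaches L-position 10 → W
n=12: only reaches 11(W), 8(W), all W → L
n=13: reaches L-position 12 → W
n=14: reaches L-position 10 → W
n=15: only reaches 14(W), 11(W), all W → L
n=16: reaches L-position 15 → W
n=17: only reaches 16(W), 13(W), all W → L
n=18: reaches L-position 17 → W
n=19: reaches L-position 15 → W
n=20: only reaches 19(W), 16(W), all W → L
n=21: reaches L-position 20 → W
n=22: only reaches 21(W), 18(W), all W → L
n=23: reaches L-position 22 → W
n=24: reaches L-position 20 → W
n=25: only reaches 24(W), 21(W), all W → L
n=26: reaches L-position 25 → W
n=27: only reaches 26(W), 23(W), all W → L
n=28: reaches L-position 27 → W
n=29: reaches L-position 25 → W
n=30: only reaches 29(W), 26(W), all W → L
n=31: reaches L-position 30 → W
n=32: only reaches 31(W), 28(W), all W → L
n=33: reaches L-position 32 → W
n=34: reaches L-position 30 → W
From 34, the L positions reachable in one move are: 30.

Remove 4, leaving 30.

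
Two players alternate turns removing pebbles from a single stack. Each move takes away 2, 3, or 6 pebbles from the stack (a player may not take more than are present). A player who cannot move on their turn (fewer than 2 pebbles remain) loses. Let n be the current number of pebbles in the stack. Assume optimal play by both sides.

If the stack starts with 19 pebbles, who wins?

The second player wins.

Build the W/L table. Terminal = L. A non-terminal position is W if it has a move to some L; otherwise it is L.
n=0: no move → L
n=1: no move → L
n=2: →0(L), so W
n=3: →1(L), so W
n=4: →1(L), so W
n=5: →3(W), 2(W) — all W, so L
n=6: →0(L), so W
n=7: →5(L), so W
n=8: →5(L), so W
n=9: →7(W), 6(W), 3(W) — all W, so L
n=10: →8(W), 7(W), 4(W) — all W, so L
n=11: →9(L), so W
n=12: →10(L), so W
n=13: →10(L), so W
n=14: →12(W), 11(W), 8(W) — all W, so L
n=15: →9(L), so W
n=16: →14(L), so W
n=17: →14(L), so W
n=18: →16(W), 15(W), 12(W) — all W, so L
n=19: →17(W), 16(W), 13(W) — all W, so L
The starting position 19 is L: whatever the player to move does, the opponent receives a W position.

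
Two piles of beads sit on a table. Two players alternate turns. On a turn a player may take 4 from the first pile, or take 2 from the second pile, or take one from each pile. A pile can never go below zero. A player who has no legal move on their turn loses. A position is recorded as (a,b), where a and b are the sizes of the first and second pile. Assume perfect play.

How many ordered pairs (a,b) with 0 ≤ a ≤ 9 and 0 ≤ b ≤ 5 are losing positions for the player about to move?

Use the standard recursion: the mover loses at a terminal position; elsewhere, the mover wins exactly when some move hands the opponent an L position.
Every move lowers a or b (never raises either), so fill the grid row by row in increasing a, and left to right within a row: each cell's successors are then already labelled.
      b=0  b=1  b=2  b=3  b=4  b=5
a=0:    L    L    W    W    L    L
a=1:    L    W    W    L    L    W
a=2:    L    W    W    L    W    W
a=3:    L    W    W    L    W    W
a=4:    W    W    L    L    W    W
a=5:    W    L    L    W    W    L
a=6:    W    L    W    W    L    L
a=7:    W    L    W    W    L    W
a=8:    L    L    W    W    L    W
a=9:    L    W    W    L    L    W
Cells with no legal move (terminal, hence L): (0,0), (0,1), (1,0), (2,0), (3,0).
The remaining L cells, each justified by listing all of its moves:
(0,4): L (sole option (0,2)(W) is W)
(0,5): L (sole option (0,3)(W) is W)
(1,3): L (options (1,1)(W), (0,2)(W) are all W)
(1,4): L (options (1,2)(W), (0,3)(W) are all W)
(2,3): L (options (2,1)(W), (1,2)(W) are all W)
(3,3): L (options (3,1)(W), (2,2)(W) are all W)
(4,2): L (options (0,2)(W), (4,0)(W), (3,1)(W) are all W)
(4,3): L (options (0,3)(W), (4,1)(W), (3,2)(W) are all W)
(5,1): L (options (1,1)(W), (4,0)(W) are all W)
(5,2): L (options (1,2)(W), (5,0)(W), (4,1)(W) are all W)
(5,5): L (options (1,5)(W), (5,3)(W), (4,4)(W) are all W)
(6,1): L (options (2,1)(W), (5,0)(W) are all W)
(6,4): L (options (2,4)(W), (6,2)(W), (5,3)(W) are all W)
(6,5): L (options (2,5)(W), (6,3)(W), (5,4)(W) are all W)
(7,1): L (options (3,1)(W), (6,0)(W) are all W)
(7,4): L (options (3,4)(W), (7,2)(W), (6,3)(W) are all W)
(8,0): L (sole option (4,0)(W) is W)
(8,1): L (options (4,1)(W), (7,0)(W) are all W)
(8,4): L (options (4,4)(W), (8,2)(W), (7,3)(W) are all W)
(9,0): L (sole option (5,0)(W) is W)
(9,3): L (options (5,3)(W), (9,1)(W), (8,2)(W) are all W)
(9,4): L (options (5,4)(W), (9,2)(W), (8,3)(W) are all W)
Every other cell has at least one move into one of the L cells above, so it is W.
L cells per row: a=0: 4, a=1: 3, a=2: 2, a=3: 2, a=4: 2, a=5: 3, a=6: 3, a=7: 2, a=8: 3, a=9: 3; total 27.

27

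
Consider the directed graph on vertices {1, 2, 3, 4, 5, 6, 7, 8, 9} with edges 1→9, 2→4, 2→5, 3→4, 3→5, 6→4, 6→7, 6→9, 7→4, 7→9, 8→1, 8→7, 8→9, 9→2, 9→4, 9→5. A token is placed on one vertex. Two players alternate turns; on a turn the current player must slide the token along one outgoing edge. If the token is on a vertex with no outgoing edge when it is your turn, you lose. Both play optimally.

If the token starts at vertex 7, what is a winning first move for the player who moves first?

Move to 4.

Label each position W (a win for the player to move) or L (a loss). A position with no legal move is L; any other position is W exactly when some move reaches an L, and L when every move reaches a W.
Every edge goes from a vertex to one that appears earlier in the order 4, 5, 2, 9, 1, 7, 3, 8, 6, so processing vertices in that order labels each vertex after all of its successors.
4: no outgoing edge → L
5: no outgoing edge → L
2: W (go to 5, an L position)
9: W (go to 5, an L position)
1: L (sole option 9(W) is W)
7: W (go to 4, an L position)
3: W (go to 5, an L position)
8: W (go to 1, an L position)
6: W (go to 4, an L position)
From 7, the L positions reachable in one move are: 4.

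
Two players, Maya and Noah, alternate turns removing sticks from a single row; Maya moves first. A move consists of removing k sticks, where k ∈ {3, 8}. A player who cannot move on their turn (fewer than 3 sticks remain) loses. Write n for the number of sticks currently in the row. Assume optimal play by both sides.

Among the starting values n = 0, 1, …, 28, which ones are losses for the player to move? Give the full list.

Work bottom-up. With no move the player to move loses. Otherwise the position is W if at least one move leads to an L position for the opponent, and L if every move leads to a W.
n=0: no move → L
n=1: no move → L
n=2: no move → L
n=3: →0(L), so W
n=4: →1(L), so W
n=5: →2(L), so W
n=6: →3(W) only, which is W, so L
n=7: →4(W) only, which is W, so L
n=8: →0(L), so W
n=9: →6(L), so W
n=10: →7(L), so W
n=11: →8(W), 3(W) — all W, so L
n=12: →9(W), 4(W) — all W, so L
n=13: →10(W), 5(W) — all W, so L
n=14: →11(L), so W
n=15: →12(L), so W
n=16: →13(L), so W
n=17: →14(W), 9(W) — all W, so L
n=18: →15(W), 10(W) — all W, so L
n=19: →11(L), so W
n=20: →17(L), so W
n=21: →18(L), so W
n=22: →19(W), 14(W) — all W, so L
n=23: →20(W), 15(W) — all W, so L
n=24: →21(W), 16(W) — all W, so L
n=25: →22(L), so W
n=26: →23(L), so W
n=27: →24(L), so W
n=28: →25(W), 20(W) — all W, so L
The losing starting values of n are exactly the entries labelled L in this table (14 of them).

0, 1, 2, 6, 7, 11, 12, 13, 17, 18, 22, 23, 24, 28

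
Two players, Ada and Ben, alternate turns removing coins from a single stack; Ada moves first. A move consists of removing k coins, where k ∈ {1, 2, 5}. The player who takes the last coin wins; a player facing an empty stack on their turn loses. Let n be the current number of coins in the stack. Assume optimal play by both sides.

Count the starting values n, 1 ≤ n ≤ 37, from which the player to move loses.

12

Use the standard recursion: the mover loses at a terminal position; elsewhere, the mover wins exactly when some move hands the opponent an L position.
n=0: no move → L
n=1: reaches L-position 0 → W
n=2: reaches L-position 0 → W
n=3: only reaches 2(W), 1(W), all W → L
n=4: reaches L-position 3 → W
n=5: reaches L-position 3 → W
n=6: only reaches 5(W), 4(W), 1(W), all W → L
n=7: reaches L-position 6 → W
n=8: reaches L-position 6 → W
n=9: only reaches 8(W), 7(W), 4(W), all W → L
n=10: reaches L-position 9 → W
n=11: reaches L-position 9 → W
n=12: only reaches 11(W), 10(W), 7(W), all W → L
n=13: reaches L-position 12 → W
n=14: reaches L-position 12 → W
n=15: only reaches 14(W), 13(W), 10(W), all W → L
n=16: reaches L-position 15 → W
n=17: reaches L-position 15 → W
n=18: only reaches 17(W), 16(W), 13(W), all W → L
n=19: reaches L-position 18 → W
n=20: reaches L-position 18 → W
n=21: only reaches 20(W), 19(W), 16(W), all W → L
n=22: reaches L-position 21 → W
n=23: reaches L-position 21 → W
n=24: only reaches 23(W), 22(W), 19(W), all W → L
n=25: reaches L-position 24 → W
n=26: reaches L-position 24 → W
n=27: only reaches 26(W), 25(W), 22(W), all W → L
n=28: reaches L-position 27 → W
n=29: reaches L-position 27 → W
n=30: only reaches 29(W), 28(W), 25(W), all W → L
n=31: reaches L-position 30 → W
n=32: reaches L-position 30 → W
n=33: only reaches 32(W), 31(W), 28(W), all W → L
n=34: reaches L-position 33 → W
n=35: reaches L-position 33 → W
n=36: only reaches 35(W), 34(W), 31(W), all W → L
n=37: reaches L-position 36 → W
L entries with 1 ≤ n ≤ 37 (n=0 is outside the asked range and is not counted): n = 3, 6, 9, 12, 15, 18, 21, 24, 27, 30, 33, 36; that makes 12.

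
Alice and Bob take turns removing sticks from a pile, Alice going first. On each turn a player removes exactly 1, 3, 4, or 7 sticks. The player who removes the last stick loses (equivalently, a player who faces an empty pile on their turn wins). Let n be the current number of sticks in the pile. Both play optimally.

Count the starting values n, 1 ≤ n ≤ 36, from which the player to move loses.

Use the standard recursion: the mover wins at a terminal position; elsewhere, the mover wins exactly when some move hands the opponent an L position.
n=0: no move; the opponent has just taken the last stick and therefore loses → W
n=1: only reaches 0(W), which is W → L
n=2: reaches L-position 1 → W
n=3: only reaches 2(W), 0(W), all W → L
n=4: reaches L-position 3 → W
n=5: reaches L-position 1 → W
n=6: reaches L-position 3 → W
n=7: reaches L-position 3 → W
n=8: reaches L-position 1 → W
n=9: only reaches 8(W), 6(W), 5(W), 2(W), all W → L
n=10: reaches L-position 9 → W
n=11: only reaches 10(W), 8(W), 7(W), 4(W), all W → L
n=12: reaches L-position 11 → W
n=13: reaches L-position 9 → W
n=14: reaches L-position 11 → W
n=15: reaches L-position 11 → W
n=16: reaches L-position 9 → W
n=17: only reaches 16(W), 14(W), 13(W), 10(W), all W → L
n=18: reaches L-position 17 → W
n=19: only reaches 18(W), 16(W), 15(W), 12(W), all W → L
n=20: reaches L-position 19 → W
n=21: reaches L-position 17 → W
n=22: reaches L-position 19 → W
n=23: reaches L-position 19 → W
n=24: reaches L-position 17 → W
n=25: only reaches 24(W), 22(W), 21(W), 18(W), all W → L
n=26: reaches L-position 25 → W
n=27: only reaches 26(W), 24(W), 23(W), 20(W), all W → L
n=28: reaches L-position 27 → W
n=29: reaches L-position 25 → W
n=30: reaches L-position 27 → W
n=31: reaches L-position 27 → W
n=32: reaches L-position 25 → W
n=33: only reaches 32(W), 30(W), 29(W), 26(W), all W → L
n=34: reaches L-position 33 → W
n=35: only reaches 34(W), 32(W), 31(W), 28(W), all W → L
n=36: reaches L-position 35 → W
L entries with 1 ≤ n ≤ 36 (the range starts at n=1): n = 1, 3, 9, 11, 17, 19, 25, 27, 33, 35; that makes 10.

10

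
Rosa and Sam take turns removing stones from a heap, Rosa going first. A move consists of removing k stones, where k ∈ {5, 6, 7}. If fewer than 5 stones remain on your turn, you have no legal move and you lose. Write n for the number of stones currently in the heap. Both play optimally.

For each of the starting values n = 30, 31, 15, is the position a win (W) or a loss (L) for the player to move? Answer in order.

30: W, 31: W, 15: L

Compute win/loss labels from the base case upward. A position with no move is L. Any other position is W if it can reach an L in one move, else L.
n=0: no move → L
n=1: no move → L
n=2: no move → L
n=3: no move → L
n=4: no move → L
n=5: reaches L-position 0 → W
n=6: reaches L-position 1 → W
n=7: reaches L-position 2 → W
n=8: reaches L-position 3 → W
n=9: reaches L-position 4 → W
n=10: reaches L-position 4 → W
n=11: reaches L-position 4 → W
n=12: only reaches 7(W), 6(W), 5(W), all W → L
n=13: only reaches 8(W), 7(W), 6(W), all W → L
n=14: only reaches 9(W), 8(W), 7(W), all W → L
n=15: only reaches 10(W), 9(W), 8(W), all W → L
n=16: only reaches 11(W), 10(W), 9(W), all W → L
n=17: reaches L-position 12 → W
n=18: reaches L-position 13 → W
n=19: reaches L-position 14 → W
n=20: reaches L-position 15 → W
n=21: reaches L-position 16 → W
n=22: reaches L-position 16 → W
n=23: reaches L-position 16 → W
n=24: only reaches 19(W), 18(W), 17(W), all W → L
n=25: only reaches 20(W), 19(W), 18(W), all W → L
n=26: only reaches 21(W), 20(W), 19(W), all W → L
n=27: only reaches 22(W), 21(W), 20(W), all W → L
n=28: only reaches 23(W), 22(W), 21(W), all W → L
n=29: reaches L-position 24 → W
n=30: reaches L-position 25 → W
n=31: reaches L-position 26 → W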